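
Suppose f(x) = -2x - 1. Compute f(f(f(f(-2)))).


f(-2) = 3
f(3) = -7
f(-7) = 13
f(13) = -27

-27


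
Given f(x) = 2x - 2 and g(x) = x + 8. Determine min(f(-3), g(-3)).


f(-3) = -8
g(-3) = 5
min = -8

-8


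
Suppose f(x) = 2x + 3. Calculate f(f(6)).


f(6) = 15
f(15) = 33

33


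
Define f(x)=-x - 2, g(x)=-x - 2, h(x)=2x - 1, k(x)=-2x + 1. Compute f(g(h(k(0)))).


1


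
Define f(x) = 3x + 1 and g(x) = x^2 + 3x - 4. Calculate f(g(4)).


g(4) = 24
f(24) = 73

73


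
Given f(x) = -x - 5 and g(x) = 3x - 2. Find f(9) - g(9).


f(9) = -14
g(9) = 25
Difference = -39

-39


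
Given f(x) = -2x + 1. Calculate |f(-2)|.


5


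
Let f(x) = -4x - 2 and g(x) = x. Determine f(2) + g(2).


f(2) = -10
g(2) = 2
Sum = -8

-8


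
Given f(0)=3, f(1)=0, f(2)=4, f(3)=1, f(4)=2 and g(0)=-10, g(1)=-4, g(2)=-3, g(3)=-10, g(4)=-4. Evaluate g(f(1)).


f(1) = 0
g(0) = -10

-10


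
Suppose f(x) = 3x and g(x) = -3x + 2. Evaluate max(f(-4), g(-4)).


14


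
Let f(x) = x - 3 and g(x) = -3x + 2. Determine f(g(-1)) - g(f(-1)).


f(g(-1)) = 2
g(f(-1)) = 14
Difference = -12

-12


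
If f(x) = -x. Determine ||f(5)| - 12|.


7


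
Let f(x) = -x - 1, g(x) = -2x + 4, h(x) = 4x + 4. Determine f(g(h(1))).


h(1) = 8
g(8) = -12
f(-12) = 11

11


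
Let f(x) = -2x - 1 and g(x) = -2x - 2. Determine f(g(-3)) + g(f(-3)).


f(g(-3)) = -9
g(f(-3)) = -12
Sum = -21

-21


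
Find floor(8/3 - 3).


8/3 = 2.6667
2.6667 - 3 = -0.3333
floor(-0.3333) = -1

-1


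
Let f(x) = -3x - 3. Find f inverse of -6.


1


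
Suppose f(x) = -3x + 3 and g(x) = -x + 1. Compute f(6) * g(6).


f(6) = -15
g(6) = -5
Product = 75

75


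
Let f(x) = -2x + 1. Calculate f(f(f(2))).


f(2) = -3
f(-3) = 7
f(7) = -13

-13


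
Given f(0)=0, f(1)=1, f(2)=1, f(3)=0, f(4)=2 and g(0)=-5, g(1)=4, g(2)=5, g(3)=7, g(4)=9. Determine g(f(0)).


f(0) = 0
g(0) = -5

-5


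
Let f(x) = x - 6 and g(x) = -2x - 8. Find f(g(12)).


g(12) = -32
f(-32) = -38

-38


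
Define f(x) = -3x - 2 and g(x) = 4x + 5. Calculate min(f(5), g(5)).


f(5) = -17
g(5) = 25
min = -17

-17


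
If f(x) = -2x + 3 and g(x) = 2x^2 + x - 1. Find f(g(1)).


g(1) = 2
f(2) = -1

-1


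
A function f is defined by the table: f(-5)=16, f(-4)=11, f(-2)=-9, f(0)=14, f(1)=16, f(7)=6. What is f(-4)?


Reading from the table at x = -4

11


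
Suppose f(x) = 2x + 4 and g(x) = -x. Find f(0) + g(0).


f(0) = 4
g(0) = 0
Sum = 4

4


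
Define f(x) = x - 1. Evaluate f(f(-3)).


f(-3) = -4
f(-4) = -5

-5


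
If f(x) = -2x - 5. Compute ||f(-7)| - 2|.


f(-7) = 9
|9| = 9
|9 - 2| = 7

7


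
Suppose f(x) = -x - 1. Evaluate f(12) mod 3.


f(12) = -13
-13 mod 3 = 2

2


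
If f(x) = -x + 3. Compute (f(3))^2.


0


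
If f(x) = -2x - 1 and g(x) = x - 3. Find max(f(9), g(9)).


f(9) = -19
g(9) = 6
max = 6

6


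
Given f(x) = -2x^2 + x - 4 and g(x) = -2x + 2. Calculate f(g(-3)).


g(-3) = 8
f(8) = (-2)*(8)^2 + 1*(8) - 4 = -124

-124


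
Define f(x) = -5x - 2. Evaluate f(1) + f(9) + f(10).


f(1) = -7
f(9) = -47
f(10) = -52
Sum = -106

-106


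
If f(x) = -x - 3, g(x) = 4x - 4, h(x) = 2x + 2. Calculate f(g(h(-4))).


h(-4) = -6
g(-6) = -28
f(-28) = 25

25


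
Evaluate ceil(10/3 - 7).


-3


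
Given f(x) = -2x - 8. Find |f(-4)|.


f(-4) = 0
|0| = 0

0


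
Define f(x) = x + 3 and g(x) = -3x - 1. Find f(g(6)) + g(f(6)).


f(g(6)) = -16
g(f(6)) = -28
Sum = -44

-44


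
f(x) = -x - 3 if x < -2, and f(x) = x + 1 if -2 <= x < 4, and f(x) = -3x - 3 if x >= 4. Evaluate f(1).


1 satisfies -2 <= x < 4
f(1) = 2

2


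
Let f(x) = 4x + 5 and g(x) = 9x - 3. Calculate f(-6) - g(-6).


f(-6) = -19
g(-6) = -57
Difference = 38

38


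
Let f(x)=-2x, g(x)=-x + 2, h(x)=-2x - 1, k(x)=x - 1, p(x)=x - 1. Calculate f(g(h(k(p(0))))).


p(0) = -1
k(-1) = -2
h(-2) = 3
g(3) = -1
f(-1) = 2

2


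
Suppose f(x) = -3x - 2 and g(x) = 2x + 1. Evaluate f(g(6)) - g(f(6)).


-2


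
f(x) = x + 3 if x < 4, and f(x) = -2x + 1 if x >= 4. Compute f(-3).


0


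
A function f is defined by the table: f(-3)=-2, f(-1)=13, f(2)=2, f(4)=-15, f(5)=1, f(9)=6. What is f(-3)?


Reading from the table at x = -3

-2


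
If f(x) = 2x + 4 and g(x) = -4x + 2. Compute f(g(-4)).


g(-4) = 18
f(18) = 40

40


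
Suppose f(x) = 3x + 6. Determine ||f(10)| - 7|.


f(10) = 36
|36| = 36
|36 - 7| = 29

29


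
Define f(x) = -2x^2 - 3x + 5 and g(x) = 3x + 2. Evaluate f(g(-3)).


g(-3) = -7
f(-7) = (-2)*(-7)^2 - 3*(-7) + 5 = -72

-72


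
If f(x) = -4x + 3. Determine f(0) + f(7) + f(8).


f(0) = 3
f(7) = -25
f(8) = -29
Sum = -51

-51


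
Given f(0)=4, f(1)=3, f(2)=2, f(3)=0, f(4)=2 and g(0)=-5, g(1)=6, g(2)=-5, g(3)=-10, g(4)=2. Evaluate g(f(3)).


f(3) = 0
g(0) = -5

-5


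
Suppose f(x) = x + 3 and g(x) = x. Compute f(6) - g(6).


f(6) = 9
g(6) = 6
Difference = 3

3


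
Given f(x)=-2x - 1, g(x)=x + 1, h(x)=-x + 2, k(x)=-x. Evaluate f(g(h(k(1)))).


k(1) = -1
h(-1) = 3
g(3) = 4
f(4) = -9

-9


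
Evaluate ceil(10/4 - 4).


10/4 = 2.5
2.5 - 4 = -1.5
ceil(-1.5) = -1

-1


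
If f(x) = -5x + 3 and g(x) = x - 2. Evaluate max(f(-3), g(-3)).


18


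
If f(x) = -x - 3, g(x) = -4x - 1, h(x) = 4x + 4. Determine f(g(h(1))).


h(1) = 8
g(8) = -33
f(-33) = 30

30


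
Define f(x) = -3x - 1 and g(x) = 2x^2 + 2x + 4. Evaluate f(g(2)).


g(2) = 16
f(16) = -49

-49


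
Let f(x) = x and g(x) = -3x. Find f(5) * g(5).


f(5) = 5
g(5) = -15
Product = -75

-75


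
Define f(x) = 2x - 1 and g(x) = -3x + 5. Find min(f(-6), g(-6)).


f(-6) = -13
g(-6) = 23
min = -13

-13


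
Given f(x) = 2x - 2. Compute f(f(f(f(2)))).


2


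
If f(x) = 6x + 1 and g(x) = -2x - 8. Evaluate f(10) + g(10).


f(10) = 61
g(10) = -28
Sum = 33

33


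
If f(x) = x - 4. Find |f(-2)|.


f(-2) = -6
|-6| = 6

6


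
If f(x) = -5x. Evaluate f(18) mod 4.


f(18) = -90
-90 mod 4 = 2

2


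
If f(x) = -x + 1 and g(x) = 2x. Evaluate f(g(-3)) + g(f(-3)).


f(g(-3)) = 7
g(f(-3)) = 8
Sum = 15

15


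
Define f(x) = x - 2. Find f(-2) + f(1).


-5


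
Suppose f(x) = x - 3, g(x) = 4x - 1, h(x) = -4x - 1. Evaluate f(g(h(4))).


h(4) = -17
g(-17) = -69
f(-69) = -72

-72


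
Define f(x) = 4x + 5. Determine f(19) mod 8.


f(19) = 81
81 mod 8 = 1

1


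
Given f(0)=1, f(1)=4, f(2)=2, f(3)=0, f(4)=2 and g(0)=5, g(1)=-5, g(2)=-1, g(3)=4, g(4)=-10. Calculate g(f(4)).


f(4) = 2
g(2) = -1

-1


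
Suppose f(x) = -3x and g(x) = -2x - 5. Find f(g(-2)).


g(-2) = -1
f(-1) = 3

3


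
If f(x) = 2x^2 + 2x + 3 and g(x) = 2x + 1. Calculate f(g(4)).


g(4) = 9
f(9) = 2*(9)^2 + 2*(9) + 3 = 183

183


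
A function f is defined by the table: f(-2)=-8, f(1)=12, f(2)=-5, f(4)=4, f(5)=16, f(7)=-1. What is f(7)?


Reading from the table at x = 7

-1


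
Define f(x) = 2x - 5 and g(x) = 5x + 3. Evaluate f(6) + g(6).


f(6) = 7
g(6) = 33
Sum = 40

40


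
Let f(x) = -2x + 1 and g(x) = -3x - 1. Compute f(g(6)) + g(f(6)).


f(g(6)) = 39
g(f(6)) = 32
Sum = 71

71


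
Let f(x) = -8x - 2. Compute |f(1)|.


f(1) = -10
|-10| = 10

10


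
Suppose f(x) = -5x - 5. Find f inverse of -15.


Solve -5x - 5 = -15
x = (-15 + 5) / (-5) = 2

2


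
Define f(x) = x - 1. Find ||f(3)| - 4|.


f(3) = 2
|2| = 2
|2 - 4| = 2

2


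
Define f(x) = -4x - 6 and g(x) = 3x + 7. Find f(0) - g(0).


f(0) = -6
g(0) = 7
Difference = -13

-13


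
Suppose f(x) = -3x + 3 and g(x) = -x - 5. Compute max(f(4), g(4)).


f(4) = -9
g(4) = -9
max = -9

-9


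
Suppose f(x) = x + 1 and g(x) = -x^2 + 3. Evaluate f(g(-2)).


g(-2) = -1
f(-1) = 0

0


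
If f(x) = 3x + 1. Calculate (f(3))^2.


f(3) = 10
(10)^2 = 100

100


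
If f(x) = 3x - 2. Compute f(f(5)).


f(5) = 13
f(13) = 37

37


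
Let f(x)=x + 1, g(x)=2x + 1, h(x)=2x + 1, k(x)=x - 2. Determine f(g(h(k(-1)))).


k(-1) = -3
h(-3) = -5
g(-5) = -9
f(-9) = -8

-8


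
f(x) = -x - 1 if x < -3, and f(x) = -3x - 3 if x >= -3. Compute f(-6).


-6 satisfies x < -3
f(-6) = 5

5


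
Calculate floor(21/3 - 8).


21/3 = 7
7 - 8 = -1
floor(-1) = -1

-1


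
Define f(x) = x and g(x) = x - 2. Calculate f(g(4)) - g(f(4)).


f(g(4)) = 2
g(f(4)) = 2
Difference = 0

0


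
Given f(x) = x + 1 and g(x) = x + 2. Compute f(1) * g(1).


f(1) = 2
g(1) = 3
Product = 6

6


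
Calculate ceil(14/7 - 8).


-6


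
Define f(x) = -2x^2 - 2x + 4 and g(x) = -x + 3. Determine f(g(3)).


4


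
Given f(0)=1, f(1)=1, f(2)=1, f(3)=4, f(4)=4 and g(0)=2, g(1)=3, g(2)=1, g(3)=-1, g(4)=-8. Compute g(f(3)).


f(3) = 4
g(4) = -8

-8


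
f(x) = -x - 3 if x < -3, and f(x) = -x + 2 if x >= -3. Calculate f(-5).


-5 satisfies x < -3
f(-5) = 2

2


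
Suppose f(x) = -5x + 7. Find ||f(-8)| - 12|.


f(-8) = 47
|47| = 47
|47 - 12| = 35

35


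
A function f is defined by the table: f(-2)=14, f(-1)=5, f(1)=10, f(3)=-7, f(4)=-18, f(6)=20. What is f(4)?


-18


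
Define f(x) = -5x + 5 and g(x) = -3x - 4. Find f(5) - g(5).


f(5) = -20
g(5) = -19
Difference = -1

-1


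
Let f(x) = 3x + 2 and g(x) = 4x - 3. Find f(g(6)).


g(6) = 21
f(21) = 65

65


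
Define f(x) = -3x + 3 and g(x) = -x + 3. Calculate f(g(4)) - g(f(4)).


f(g(4)) = 6
g(f(4)) = 12
Difference = -6

-6


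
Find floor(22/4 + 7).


22/4 = 5.5
5.5 + 7 = 12.5
floor(12.5) = 12

12


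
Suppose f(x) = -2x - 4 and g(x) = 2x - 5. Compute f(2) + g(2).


f(2) = -8
g(2) = -1
Sum = -9

-9


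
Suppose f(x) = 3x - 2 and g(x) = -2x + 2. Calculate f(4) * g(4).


f(4) = 10
g(4) = -6
Product = -60

-60


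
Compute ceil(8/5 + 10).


8/5 = 1.6
1.6 + 10 = 11.6
ceil(11.6) = 12

12


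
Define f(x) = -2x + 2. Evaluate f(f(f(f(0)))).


f(0) = 2
f(2) = -2
f(-2) = 6
f(6) = -10

-10


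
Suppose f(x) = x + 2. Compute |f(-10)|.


f(-10) = -8
|-8| = 8

8


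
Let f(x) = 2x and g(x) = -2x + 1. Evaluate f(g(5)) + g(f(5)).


f(g(5)) = -18
g(f(5)) = -19
Sum = -37

-37


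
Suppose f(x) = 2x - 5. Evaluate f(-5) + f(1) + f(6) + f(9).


f(-5) = -15
f(1) = -3
f(6) = 7
f(9) = 13
Sum = 2

2


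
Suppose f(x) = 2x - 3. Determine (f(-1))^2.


f(-1) = -5
(-5)^2 = 25

25


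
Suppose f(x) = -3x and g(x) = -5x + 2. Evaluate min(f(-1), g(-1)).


f(-1) = 3
g(-1) = 7
min = 3

3


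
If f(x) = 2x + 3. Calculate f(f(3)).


21


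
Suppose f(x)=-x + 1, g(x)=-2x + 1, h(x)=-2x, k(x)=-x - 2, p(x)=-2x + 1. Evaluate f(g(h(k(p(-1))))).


p(-1) = 3
k(3) = -5
h(-5) = 10
g(10) = -19
f(-19) = 20

20


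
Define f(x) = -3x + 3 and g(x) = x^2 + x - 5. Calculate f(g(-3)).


0


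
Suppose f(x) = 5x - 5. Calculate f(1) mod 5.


f(1) = 0
0 mod 5 = 0

0


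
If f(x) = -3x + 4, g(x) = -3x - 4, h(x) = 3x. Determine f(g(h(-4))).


h(-4) = -12
g(-12) = 32
f(32) = -92

-92


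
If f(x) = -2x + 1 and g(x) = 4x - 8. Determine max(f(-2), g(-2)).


f(-2) = 5
g(-2) = -16
max = 5

5


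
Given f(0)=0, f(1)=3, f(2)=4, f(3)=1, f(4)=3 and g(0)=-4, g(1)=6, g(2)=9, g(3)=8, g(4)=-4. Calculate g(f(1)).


f(1) = 3
g(3) = 8

8


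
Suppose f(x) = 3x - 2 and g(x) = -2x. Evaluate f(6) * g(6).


f(6) = 16
g(6) = -12
Product = -192

-192


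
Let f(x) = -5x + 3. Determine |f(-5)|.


f(-5) = 28
|28| = 28

28


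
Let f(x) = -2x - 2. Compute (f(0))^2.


f(0) = -2
(-2)^2 = 4

4


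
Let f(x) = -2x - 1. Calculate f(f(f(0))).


f(0) = -1
f(-1) = 1
f(1) = -3

-3


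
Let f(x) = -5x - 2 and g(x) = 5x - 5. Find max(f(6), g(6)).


25


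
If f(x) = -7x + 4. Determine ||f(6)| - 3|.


f(6) = -38
|-38| = 38
|38 - 3| = 35

35


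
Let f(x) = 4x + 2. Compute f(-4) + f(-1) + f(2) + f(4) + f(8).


46


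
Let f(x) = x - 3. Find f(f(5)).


f(5) = 2
f(2) = -1

-1


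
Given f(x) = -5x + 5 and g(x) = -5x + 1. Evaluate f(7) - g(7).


f(7) = -30
g(7) = -34
Difference = 4

4


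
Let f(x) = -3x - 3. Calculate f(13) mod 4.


f(13) = -42
-42 mod 4 = 2

2


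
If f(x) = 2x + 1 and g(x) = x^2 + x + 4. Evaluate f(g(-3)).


g(-3) = 10
f(10) = 21

21


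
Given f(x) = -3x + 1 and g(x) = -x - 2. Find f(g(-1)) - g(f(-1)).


10


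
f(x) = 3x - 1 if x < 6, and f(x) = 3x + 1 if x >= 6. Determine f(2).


2 satisfies x < 6
f(2) = 5

5


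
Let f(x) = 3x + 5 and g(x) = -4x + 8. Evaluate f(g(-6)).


g(-6) = 32
f(32) = 101

101


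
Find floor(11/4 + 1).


11/4 = 2.75
2.75 + 1 = 3.75
floor(3.75) = 3

3


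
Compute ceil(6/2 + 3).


6


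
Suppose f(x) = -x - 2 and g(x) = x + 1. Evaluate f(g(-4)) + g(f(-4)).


f(g(-4)) = 1
g(f(-4)) = 3
Sum = 4

4


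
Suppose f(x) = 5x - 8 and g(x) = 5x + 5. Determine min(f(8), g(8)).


f(8) = 32
g(8) = 45
min = 32

32


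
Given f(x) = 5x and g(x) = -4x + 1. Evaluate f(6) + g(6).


f(6) = 30
g(6) = -23
Sum = 7

7


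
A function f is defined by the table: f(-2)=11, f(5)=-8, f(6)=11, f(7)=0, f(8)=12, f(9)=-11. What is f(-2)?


Reading from the table at x = -2

11


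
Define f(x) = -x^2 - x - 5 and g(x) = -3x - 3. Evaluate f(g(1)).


g(1) = -6
f(-6) = (-1)*(-6)^2 - 1*(-6) - 5 = -35

-35


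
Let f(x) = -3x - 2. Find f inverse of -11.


Solve -3x - 2 = -11
x = (-11 + 2) / (-3) = 3

3


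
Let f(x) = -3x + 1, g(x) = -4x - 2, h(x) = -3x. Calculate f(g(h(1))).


h(1) = -3
g(-3) = 10
f(10) = -29

-29


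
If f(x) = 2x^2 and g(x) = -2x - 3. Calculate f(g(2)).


98


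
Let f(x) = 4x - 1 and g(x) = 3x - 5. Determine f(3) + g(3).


15


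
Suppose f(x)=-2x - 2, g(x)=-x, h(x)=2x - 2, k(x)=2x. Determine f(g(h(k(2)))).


k(2) = 4
h(4) = 6
g(6) = -6
f(-6) = 10

10


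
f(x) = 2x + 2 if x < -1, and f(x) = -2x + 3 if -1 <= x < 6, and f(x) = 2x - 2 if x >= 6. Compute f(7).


7 satisfies x >= 6
f(7) = 12

12


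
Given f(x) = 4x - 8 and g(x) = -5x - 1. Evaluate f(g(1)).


g(1) = -6
f(-6) = -32

-32


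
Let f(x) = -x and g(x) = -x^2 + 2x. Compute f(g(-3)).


15


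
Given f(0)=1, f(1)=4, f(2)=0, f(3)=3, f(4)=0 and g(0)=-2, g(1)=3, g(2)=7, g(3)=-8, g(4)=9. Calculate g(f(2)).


-2


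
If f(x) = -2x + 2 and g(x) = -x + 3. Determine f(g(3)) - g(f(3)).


f(g(3)) = 2
g(f(3)) = 7
Difference = -5

-5


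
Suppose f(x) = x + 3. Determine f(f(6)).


f(6) = 9
f(9) = 12

12


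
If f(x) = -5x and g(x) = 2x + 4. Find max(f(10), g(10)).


f(10) = -50
g(10) = 24
max = 24

24


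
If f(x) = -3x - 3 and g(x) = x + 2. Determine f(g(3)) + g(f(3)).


-28


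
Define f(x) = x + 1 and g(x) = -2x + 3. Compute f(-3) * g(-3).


-18


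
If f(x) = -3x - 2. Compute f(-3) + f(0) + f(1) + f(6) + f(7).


f(-3) = 7
f(0) = -2
f(1) = -5
f(6) = -20
f(7) = -23
Sum = -43

-43


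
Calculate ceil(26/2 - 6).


26/2 = 13
13 - 6 = 7
ceil(7) = 7

7


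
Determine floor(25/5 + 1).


25/5 = 5
5 + 1 = 6
floor(6) = 6

6


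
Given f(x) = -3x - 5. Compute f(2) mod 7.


3


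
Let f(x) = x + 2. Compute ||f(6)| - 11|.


f(6) = 8
|8| = 8
|8 - 11| = 3

3


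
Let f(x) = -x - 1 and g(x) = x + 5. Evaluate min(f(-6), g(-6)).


f(-6) = 5
g(-6) = -1
min = -1

-1


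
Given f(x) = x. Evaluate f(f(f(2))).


f(2) = 2
f(2) = 2
f(2) = 2

2


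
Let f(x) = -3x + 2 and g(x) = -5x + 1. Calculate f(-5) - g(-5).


-9


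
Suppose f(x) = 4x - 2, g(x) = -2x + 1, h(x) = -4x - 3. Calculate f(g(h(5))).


h(5) = -23
g(-23) = 47
f(47) = 186

186


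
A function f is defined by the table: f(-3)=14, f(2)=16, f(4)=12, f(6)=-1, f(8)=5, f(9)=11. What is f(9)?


Reading from the table at x = 9

11


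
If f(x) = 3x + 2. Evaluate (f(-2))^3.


f(-2) = -4
(-4)^3 = -64

-64


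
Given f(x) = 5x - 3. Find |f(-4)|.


f(-4) = -23
|-23| = 23

23


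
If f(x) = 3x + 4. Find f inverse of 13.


Solve 3x + 4 = 13
x = (13 - 4) / 3 = 3

3


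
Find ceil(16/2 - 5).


16/2 = 8
8 - 5 = 3
ceil(3) = 3

3


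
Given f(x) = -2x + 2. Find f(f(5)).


f(5) = -8
f(-8) = 18

18


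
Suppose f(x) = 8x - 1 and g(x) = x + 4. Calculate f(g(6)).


79


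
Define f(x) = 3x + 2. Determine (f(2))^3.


f(2) = 8
(8)^3 = 512

512


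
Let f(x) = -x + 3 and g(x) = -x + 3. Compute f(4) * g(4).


1


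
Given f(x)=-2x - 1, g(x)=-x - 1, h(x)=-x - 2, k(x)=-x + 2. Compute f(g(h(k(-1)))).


-9


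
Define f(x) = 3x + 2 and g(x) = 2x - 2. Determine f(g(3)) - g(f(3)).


-6


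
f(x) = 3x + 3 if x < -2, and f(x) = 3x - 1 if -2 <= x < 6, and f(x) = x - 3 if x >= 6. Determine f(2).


2 satisfies -2 <= x < 6
f(2) = 5

5


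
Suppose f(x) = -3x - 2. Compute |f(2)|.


f(2) = -8
|-8| = 8

8


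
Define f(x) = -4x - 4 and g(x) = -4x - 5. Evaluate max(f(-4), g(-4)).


f(-4) = 12
g(-4) = 11
max = 12

12


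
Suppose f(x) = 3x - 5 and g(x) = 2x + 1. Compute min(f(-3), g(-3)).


f(-3) = -14
g(-3) = -5
min = -14

-14


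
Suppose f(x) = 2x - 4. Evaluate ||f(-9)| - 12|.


f(-9) = -22
|-22| = 22
|22 - 12| = 10

10


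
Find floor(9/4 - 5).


9/4 = 2.25
2.25 - 5 = -2.75
floor(-2.75) = -3

-3


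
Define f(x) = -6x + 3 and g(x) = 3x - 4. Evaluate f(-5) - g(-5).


f(-5) = 33
g(-5) = -19
Difference = 52

52


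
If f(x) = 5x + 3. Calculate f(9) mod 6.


f(9) = 48
48 mod 6 = 0

0


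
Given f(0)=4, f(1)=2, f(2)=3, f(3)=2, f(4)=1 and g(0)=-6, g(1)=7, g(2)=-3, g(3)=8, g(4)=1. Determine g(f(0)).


f(0) = 4
g(4) = 1

1


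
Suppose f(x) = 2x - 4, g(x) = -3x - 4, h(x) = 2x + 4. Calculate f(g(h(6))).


h(6) = 16
g(16) = -52
f(-52) = -108

-108


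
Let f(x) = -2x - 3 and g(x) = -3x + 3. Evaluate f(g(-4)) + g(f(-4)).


f(g(-4)) = -33
g(f(-4)) = -12
Sum = -45

-45


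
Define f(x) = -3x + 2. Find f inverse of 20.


Solve -3x + 2 = 20
x = (20 - 2) / (-3) = -6

-6


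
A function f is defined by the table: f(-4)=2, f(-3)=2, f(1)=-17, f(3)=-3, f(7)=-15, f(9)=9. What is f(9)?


Reading from the table at x = 9

9


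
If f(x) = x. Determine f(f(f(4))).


4


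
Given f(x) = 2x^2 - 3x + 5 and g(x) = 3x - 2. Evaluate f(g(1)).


g(1) = 1
f(1) = 2*(1)^2 - 3*(1) + 5 = 4

4


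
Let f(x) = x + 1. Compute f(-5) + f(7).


f(-5) = -4
f(7) = 8
Sum = 4

4


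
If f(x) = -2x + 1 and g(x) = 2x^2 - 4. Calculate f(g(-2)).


g(-2) = 4
f(4) = -7

-7


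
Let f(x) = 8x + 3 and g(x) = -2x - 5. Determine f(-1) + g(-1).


f(-1) = -5
g(-1) = -3
Sum = -8

-8


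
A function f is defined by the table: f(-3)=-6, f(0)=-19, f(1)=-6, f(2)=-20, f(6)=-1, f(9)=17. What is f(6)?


Reading from the table at x = 6

-1


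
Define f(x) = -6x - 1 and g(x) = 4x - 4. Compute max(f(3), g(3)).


8


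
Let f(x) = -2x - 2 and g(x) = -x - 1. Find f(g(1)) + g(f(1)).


f(g(1)) = 2
g(f(1)) = 3
Sum = 5

5


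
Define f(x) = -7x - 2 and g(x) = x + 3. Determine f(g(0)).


g(0) = 3
f(3) = -23

-23


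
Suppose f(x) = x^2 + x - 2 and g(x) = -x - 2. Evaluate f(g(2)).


g(2) = -4
f(-4) = 1*(-4)^2 + 1*(-4) - 2 = 10

10


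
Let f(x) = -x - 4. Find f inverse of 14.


Solve -x - 4 = 14
x = (14 + 4) / (-1) = -18

-18


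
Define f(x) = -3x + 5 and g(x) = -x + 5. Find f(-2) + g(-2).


f(-2) = 11
g(-2) = 7
Sum = 18

18


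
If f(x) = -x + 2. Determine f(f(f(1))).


f(1) = 1
f(1) = 1
f(1) = 1

1


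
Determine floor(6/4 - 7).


6/4 = 1.5
1.5 - 7 = -5.5
floor(-5.5) = -6

-6


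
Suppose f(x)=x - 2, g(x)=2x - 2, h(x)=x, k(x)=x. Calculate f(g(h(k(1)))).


k(1) = 1
h(1) = 1
g(1) = 0
f(0) = -2

-2


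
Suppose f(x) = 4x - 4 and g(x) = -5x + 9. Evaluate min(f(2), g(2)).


f(2) = 4
g(2) = -1
min = -1

-1


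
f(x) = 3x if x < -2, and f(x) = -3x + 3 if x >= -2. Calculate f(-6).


-18


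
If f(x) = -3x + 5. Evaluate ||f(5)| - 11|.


1


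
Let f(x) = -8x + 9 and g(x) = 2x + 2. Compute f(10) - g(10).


f(10) = -71
g(10) = 22
Difference = -93

-93


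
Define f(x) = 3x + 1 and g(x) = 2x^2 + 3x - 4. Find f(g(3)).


70


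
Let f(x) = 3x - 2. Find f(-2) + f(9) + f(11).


f(-2) = -8
f(9) = 25
f(11) = 31
Sum = 48

48


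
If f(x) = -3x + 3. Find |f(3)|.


f(3) = -6
|-6| = 6

6


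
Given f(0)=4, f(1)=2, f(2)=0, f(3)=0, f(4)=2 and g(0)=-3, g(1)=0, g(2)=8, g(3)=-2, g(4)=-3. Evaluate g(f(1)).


f(1) = 2
g(2) = 8

8


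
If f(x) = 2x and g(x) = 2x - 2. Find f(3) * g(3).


f(3) = 6
g(3) = 4
Product = 24

24


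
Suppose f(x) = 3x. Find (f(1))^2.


f(1) = 3
(3)^2 = 9

9


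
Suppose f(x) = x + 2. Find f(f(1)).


f(1) = 3
f(3) = 5

5


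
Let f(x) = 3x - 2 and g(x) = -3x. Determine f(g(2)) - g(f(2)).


f(g(2)) = -20
g(f(2)) = -12
Difference = -8

-8


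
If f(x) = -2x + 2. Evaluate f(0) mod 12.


f(0) = 2
2 mod 12 = 2

2


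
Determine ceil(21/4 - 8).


21/4 = 5.25
5.25 - 8 = -2.75
ceil(-2.75) = -2

-2


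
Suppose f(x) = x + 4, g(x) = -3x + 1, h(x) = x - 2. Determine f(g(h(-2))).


h(-2) = -4
g(-4) = 13
f(13) = 17

17


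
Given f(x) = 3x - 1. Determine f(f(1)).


f(1) = 2
f(2) = 5

5


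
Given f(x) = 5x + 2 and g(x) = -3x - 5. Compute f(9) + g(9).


f(9) = 47
g(9) = -32
Sum = 15

15


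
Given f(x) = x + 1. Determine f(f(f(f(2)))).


f(2) = 3
f(3) = 4
f(4) = 5
f(5) = 6

6


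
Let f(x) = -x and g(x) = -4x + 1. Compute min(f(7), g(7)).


f(7) = -7
g(7) = -27
min = -27

-27


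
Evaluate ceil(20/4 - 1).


4


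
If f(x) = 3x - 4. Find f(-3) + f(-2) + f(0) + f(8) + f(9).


f(-3) = -13
f(-2) = -10
f(0) = -4
f(8) = 20
f(9) = 23
Sum = 16

16


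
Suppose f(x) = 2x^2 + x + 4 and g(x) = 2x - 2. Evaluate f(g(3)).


g(3) = 4
f(4) = 2*(4)^2 + 1*(4) + 4 = 40

40


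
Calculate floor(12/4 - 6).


-3


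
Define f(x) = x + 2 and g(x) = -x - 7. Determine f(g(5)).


g(5) = -12
f(-12) = -10

-10


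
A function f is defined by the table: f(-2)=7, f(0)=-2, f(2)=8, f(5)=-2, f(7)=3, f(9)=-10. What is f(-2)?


Reading from the table at x = -2

7


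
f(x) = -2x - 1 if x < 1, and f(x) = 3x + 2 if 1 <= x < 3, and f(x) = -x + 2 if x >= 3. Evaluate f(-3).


-3 satisfies x < 1
f(-3) = 5

5


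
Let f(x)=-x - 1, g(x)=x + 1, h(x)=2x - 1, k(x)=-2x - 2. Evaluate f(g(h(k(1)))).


k(1) = -4
h(-4) = -9
g(-9) = -8
f(-8) = 7

7


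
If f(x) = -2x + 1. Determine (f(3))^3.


f(3) = -5
(-5)^3 = -125

-125


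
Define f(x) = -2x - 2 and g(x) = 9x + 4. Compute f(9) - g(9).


f(9) = -20
g(9) = 85
Difference = -105

-105


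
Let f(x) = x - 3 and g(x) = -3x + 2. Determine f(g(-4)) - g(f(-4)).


f(g(-4)) = 11
g(f(-4)) = 23
Difference = -12

-12


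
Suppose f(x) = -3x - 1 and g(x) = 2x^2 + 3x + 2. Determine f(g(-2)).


g(-2) = 4
f(4) = -13

-13


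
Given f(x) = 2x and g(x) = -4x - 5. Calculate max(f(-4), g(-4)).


f(-4) = -8
g(-4) = 11
max = 11

11


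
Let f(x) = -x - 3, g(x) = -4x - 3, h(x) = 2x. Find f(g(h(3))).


h(3) = 6
g(6) = -27
f(-27) = 24

24


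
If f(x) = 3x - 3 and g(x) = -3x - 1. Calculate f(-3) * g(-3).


f(-3) = -12
g(-3) = 8
Product = -96

-96


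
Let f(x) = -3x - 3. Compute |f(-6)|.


f(-6) = 15
|15| = 15

15


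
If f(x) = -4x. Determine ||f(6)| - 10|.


f(6) = -24
|-24| = 24
|24 - 10| = 14

14


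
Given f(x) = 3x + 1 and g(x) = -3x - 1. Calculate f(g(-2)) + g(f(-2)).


f(g(-2)) = 16
g(f(-2)) = 14
Sum = 30

30


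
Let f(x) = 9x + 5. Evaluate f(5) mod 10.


f(5) = 50
50 mod 10 = 0

0


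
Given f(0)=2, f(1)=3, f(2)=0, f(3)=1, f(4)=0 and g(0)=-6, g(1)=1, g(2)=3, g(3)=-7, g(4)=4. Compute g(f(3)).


f(3) = 1
g(1) = 1

1


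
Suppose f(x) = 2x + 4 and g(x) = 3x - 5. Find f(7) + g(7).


f(7) = 18
g(7) = 16
Sum = 34

34


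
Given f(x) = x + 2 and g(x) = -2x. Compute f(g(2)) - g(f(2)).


f(g(2)) = -2
g(f(2)) = -8
Difference = 6

6


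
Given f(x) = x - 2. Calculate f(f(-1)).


-5


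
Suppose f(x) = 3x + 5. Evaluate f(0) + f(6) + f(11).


f(0) = 5
f(6) = 23
f(11) = 38
Sum = 66

66


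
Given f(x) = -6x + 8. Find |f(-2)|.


f(-2) = 20
|20| = 20

20


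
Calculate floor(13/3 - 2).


13/3 = 4.3333
4.3333 - 2 = 2.3333
floor(2.3333) = 2

2


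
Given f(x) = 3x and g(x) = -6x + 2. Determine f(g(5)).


-84


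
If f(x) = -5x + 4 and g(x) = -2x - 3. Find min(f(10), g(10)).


f(10) = -46
g(10) = -23
min = -46

-46


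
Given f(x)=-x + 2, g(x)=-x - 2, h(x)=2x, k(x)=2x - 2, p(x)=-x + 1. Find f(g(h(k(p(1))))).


p(1) = 0
k(0) = -2
h(-2) = -4
g(-4) = 2
f(2) = 0

0


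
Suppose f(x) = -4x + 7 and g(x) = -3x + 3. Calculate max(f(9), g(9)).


f(9) = -29
g(9) = -24
max = -24

-24


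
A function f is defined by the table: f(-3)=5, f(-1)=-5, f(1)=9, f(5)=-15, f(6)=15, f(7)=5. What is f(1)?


Reading from the table at x = 1

9


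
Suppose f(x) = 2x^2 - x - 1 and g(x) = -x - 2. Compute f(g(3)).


g(3) = -5
f(-5) = 2*(-5)^2 - 1*(-5) - 1 = 54

54


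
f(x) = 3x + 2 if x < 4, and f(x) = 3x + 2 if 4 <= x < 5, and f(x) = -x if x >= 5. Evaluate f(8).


8 satisfies x >= 5
f(8) = -8

-8


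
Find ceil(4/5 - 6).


4/5 = 0.8
0.8 - 6 = -5.2
ceil(-5.2) = -5

-5


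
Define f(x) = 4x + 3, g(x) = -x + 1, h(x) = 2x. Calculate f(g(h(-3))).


h(-3) = -6
g(-6) = 7
f(7) = 31

31


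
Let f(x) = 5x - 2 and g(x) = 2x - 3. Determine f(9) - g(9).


f(9) = 43
g(9) = 15
Difference = 28

28


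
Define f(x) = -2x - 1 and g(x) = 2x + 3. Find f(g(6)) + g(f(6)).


f(g(6)) = -31
g(f(6)) = -23
Sum = -54

-54


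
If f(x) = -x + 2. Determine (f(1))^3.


f(1) = 1
(1)^3 = 1

1


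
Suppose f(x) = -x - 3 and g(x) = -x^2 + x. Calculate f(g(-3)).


g(-3) = -12
f(-12) = 9

9


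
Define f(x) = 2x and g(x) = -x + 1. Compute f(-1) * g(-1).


-4


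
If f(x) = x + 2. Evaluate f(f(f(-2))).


4


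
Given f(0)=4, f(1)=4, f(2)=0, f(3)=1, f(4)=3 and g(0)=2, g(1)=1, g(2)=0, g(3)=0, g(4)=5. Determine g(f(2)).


f(2) = 0
g(0) = 2

2


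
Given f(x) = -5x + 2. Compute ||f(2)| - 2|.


f(2) = -8
|-8| = 8
|8 - 2| = 6

6


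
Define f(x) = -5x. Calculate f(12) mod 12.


0


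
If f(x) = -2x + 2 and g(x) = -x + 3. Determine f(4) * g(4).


f(4) = -6
g(4) = -1
Product = 6

6


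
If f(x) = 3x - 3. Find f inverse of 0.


Solve 3x - 3 = 0
x = (0 + 3) / 3 = 1

1


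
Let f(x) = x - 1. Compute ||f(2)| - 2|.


1


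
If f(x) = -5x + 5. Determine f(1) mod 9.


f(1) = 0
0 mod 9 = 0

0


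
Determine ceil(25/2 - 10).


25/2 = 12.5
12.5 - 10 = 2.5
ceil(2.5) = 3

3


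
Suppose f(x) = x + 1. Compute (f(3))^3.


64


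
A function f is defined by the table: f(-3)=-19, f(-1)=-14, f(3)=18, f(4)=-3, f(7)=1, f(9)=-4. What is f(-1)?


Reading from the table at x = -1

-14


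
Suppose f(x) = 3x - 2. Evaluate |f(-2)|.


8


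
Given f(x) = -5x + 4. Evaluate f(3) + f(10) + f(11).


f(3) = -11
f(10) = -46
f(11) = -51
Sum = -108

-108


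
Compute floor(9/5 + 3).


4


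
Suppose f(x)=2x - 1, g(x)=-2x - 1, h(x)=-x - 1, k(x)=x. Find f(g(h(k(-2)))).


k(-2) = -2
h(-2) = 1
g(1) = -3
f(-3) = -7

-7


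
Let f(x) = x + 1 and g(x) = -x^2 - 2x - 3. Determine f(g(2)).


g(2) = -11
f(-11) = -10

-10


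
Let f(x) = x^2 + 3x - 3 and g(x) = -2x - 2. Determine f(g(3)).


g(3) = -8
f(-8) = 1*(-8)^2 + 3*(-8) - 3 = 37

37


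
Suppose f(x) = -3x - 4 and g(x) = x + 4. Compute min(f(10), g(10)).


f(10) = -34
g(10) = 14
min = -34

-34


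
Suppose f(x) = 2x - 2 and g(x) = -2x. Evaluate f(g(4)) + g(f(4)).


-30


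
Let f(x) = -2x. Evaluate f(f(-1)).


-4


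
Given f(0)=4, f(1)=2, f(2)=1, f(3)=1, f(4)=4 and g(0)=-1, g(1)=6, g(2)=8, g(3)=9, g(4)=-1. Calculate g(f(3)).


6


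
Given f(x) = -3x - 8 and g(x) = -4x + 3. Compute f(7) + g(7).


f(7) = -29
g(7) = -25
Sum = -54

-54


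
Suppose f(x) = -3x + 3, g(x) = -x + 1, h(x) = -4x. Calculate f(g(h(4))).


h(4) = -16
g(-16) = 17
f(17) = -48

-48


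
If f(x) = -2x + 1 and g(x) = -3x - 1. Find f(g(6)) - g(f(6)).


f(g(6)) = 39
g(f(6)) = 32
Difference = 7

7


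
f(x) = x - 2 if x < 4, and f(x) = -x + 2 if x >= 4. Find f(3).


3 satisfies x < 4
f(3) = 1

1


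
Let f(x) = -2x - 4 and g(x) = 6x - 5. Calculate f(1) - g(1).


f(1) = -6
g(1) = 1
Difference = -7

-7


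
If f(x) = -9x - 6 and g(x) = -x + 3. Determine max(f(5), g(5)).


f(5) = -51
g(5) = -2
max = -2

-2


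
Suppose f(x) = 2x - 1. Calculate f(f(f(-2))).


-23


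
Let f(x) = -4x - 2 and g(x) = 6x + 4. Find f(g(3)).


g(3) = 22
f(22) = -90

-90


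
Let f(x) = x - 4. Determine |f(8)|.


f(8) = 4
|4| = 4

4


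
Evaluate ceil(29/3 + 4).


29/3 = 9.6667
9.6667 + 4 = 13.6667
ceil(13.6667) = 14

14


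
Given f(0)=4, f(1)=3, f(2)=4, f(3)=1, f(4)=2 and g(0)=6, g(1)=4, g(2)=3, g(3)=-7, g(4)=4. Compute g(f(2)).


f(2) = 4
g(4) = 4

4


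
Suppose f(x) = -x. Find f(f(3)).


f(3) = -3
f(-3) = 3

3


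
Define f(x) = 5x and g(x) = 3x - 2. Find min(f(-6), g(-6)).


f(-6) = -30
g(-6) = -20
min = -30

-30


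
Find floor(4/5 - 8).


4/5 = 0.8
0.8 - 8 = -7.2
floor(-7.2) = -8

-8


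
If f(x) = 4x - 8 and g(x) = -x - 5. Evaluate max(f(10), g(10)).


f(10) = 32
g(10) = -15
max = 32

32


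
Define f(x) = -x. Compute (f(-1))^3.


f(-1) = 1
(1)^3 = 1

1


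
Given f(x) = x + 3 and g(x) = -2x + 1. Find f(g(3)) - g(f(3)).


f(g(3)) = -2
g(f(3)) = -11
Difference = 9

9


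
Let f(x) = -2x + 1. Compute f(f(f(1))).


f(1) = -1
f(-1) = 3
f(3) = -5

-5


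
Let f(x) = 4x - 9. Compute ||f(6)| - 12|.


f(6) = 15
|15| = 15
|15 - 12| = 3

3


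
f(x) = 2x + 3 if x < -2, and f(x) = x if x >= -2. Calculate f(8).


8


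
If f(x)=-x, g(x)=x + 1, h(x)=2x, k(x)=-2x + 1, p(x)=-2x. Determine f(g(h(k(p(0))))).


p(0) = 0
k(0) = 1
h(1) = 2
g(2) = 3
f(3) = -3

-3


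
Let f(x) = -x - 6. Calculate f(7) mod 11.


9


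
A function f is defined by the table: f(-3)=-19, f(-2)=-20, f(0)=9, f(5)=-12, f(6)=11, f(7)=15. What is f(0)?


Reading from the table at x = 0

9


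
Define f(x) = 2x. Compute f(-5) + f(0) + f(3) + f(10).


f(-5) = -10
f(0) = 0
f(3) = 6
f(10) = 20
Sum = 16

16


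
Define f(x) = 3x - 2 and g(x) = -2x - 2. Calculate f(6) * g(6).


f(6) = 16
g(6) = -14
Product = -224

-224


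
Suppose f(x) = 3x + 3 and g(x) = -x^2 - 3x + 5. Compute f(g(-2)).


g(-2) = 7
f(7) = 24

24


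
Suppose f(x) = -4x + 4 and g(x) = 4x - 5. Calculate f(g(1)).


g(1) = -1
f(-1) = 8

8


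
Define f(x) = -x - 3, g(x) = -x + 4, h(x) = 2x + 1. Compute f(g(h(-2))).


-10


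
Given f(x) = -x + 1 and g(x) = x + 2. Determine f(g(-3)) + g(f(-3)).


f(g(-3)) = 2
g(f(-3)) = 6
Sum = 8

8


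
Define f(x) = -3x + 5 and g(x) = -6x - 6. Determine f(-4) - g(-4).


-1


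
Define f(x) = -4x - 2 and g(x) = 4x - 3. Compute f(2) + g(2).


-5


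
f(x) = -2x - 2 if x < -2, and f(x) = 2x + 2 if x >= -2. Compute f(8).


18


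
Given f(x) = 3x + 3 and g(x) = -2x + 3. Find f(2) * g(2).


f(2) = 9
g(2) = -1
Product = -9

-9


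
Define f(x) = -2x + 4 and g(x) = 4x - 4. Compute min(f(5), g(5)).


f(5) = -6
g(5) = 16
min = -6

-6


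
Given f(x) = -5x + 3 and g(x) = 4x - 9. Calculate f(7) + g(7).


f(7) = -32
g(7) = 19
Sum = -13

-13


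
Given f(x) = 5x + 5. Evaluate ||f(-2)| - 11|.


f(-2) = -5
|-5| = 5
|5 - 11| = 6

6


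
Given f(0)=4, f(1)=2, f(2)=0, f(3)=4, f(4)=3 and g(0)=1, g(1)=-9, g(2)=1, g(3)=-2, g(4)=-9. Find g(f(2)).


1


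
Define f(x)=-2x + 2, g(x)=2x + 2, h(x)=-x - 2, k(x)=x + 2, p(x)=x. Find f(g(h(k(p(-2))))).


p(-2) = -2
k(-2) = 0
h(0) = -2
g(-2) = -2
f(-2) = 6

6


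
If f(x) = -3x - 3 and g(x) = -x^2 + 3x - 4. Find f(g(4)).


g(4) = -8
f(-8) = 21

21


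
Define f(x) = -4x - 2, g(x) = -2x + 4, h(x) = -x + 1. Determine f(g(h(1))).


h(1) = 0
g(0) = 4
f(4) = -18

-18


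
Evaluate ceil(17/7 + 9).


17/7 = 2.4286
2.4286 + 9 = 11.4286
ceil(11.4286) = 12

12


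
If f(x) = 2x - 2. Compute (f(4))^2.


f(4) = 6
(6)^2 = 36

36


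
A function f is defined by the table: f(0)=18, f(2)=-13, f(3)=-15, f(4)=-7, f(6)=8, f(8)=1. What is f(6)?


Reading from the table at x = 6

8


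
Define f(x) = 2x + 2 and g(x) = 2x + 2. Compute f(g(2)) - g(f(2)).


f(g(2)) = 14
g(f(2)) = 14
Difference = 0

0


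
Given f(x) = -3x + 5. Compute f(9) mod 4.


f(9) = -22
-22 mod 4 = 2

2


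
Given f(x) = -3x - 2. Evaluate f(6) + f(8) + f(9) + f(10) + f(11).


f(6) = -20
f(8) = -26
f(9) = -29
f(10) = -32
f(11) = -35
Sum = -142

-142


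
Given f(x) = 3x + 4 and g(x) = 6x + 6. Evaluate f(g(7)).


g(7) = 48
f(48) = 148

148


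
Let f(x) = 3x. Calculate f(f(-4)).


f(-4) = -12
f(-12) = -36

-36


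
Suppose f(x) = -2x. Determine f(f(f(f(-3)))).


f(-3) = 6
f(6) = -12
f(-12) = 24
f(24) = -48

-48


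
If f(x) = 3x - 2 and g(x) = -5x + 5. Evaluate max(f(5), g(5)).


f(5) = 13
g(5) = -20
max = 13

13


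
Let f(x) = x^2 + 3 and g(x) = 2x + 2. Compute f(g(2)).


g(2) = 6
f(6) = 1*(6)^2 + 3 = 39

39


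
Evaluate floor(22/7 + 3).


22/7 = 3.1429
3.1429 + 3 = 6.1429
floor(6.1429) = 6

6


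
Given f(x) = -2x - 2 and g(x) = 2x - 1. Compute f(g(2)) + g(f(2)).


f(g(2)) = -8
g(f(2)) = -13
Sum = -21

-21


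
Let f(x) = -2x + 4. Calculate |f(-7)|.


f(-7) = 18
|18| = 18

18


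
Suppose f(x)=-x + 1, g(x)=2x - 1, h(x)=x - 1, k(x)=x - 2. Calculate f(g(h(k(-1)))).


k(-1) = -3
h(-3) = -4
g(-4) = -9
f(-9) = 10

10


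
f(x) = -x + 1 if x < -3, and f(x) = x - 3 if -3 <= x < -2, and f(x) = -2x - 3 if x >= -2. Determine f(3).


3 satisfies x >= -2
f(3) = -9

-9


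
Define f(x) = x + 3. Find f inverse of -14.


Solve x + 3 = -14
x = (-14 - 3) / 1 = -17

-17


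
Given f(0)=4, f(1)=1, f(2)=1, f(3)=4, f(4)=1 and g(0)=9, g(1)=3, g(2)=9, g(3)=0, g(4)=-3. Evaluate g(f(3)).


f(3) = 4
g(4) = -3

-3


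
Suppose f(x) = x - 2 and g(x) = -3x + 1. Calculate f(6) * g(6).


-68


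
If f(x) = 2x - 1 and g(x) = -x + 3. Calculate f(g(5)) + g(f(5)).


-11


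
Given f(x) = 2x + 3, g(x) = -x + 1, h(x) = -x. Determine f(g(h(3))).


11


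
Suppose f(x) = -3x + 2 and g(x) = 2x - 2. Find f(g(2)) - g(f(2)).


f(g(2)) = -4
g(f(2)) = -10
Difference = 6

6


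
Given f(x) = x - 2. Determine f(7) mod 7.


f(7) = 5
5 mod 7 = 5

5


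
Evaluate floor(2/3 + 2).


2/3 = 0.6667
0.6667 + 2 = 2.6667
floor(2.6667) = 2

2


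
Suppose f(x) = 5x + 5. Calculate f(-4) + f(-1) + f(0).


f(-4) = -15
f(-1) = 0
f(0) = 5
Sum = -10

-10


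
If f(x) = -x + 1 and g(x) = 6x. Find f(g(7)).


g(7) = 42
f(42) = -41

-41


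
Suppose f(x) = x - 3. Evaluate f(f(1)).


f(1) = -2
f(-2) = -5

-5


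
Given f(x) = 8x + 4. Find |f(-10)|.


f(-10) = -76
|-76| = 76

76


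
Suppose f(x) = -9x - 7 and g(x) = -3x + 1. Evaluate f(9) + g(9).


f(9) = -88
g(9) = -26
Sum = -114

-114


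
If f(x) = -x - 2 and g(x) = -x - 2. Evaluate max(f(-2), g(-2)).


0


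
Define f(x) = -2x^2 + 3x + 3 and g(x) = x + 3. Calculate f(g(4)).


g(4) = 7
f(7) = (-2)*(7)^2 + 3*(7) + 3 = -74

-74


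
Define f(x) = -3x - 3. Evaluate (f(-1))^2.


f(-1) = 0
(0)^2 = 0

0


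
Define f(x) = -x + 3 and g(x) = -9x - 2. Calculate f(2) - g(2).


f(2) = 1
g(2) = -20
Difference = 21

21


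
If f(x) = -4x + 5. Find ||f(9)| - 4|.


f(9) = -31
|-31| = 31
|31 - 4| = 27

27


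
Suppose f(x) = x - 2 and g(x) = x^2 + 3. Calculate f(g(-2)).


g(-2) = 7
f(7) = 5

5


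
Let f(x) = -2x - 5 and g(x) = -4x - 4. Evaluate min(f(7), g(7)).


f(7) = -19
g(7) = -32
min = -32

-32


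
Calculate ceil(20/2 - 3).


7


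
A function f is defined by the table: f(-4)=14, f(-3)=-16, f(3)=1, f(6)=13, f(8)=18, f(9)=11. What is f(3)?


Reading from the table at x = 3

1


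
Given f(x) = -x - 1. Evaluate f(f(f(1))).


f(1) = -2
f(-2) = 1
f(1) = -2

-2


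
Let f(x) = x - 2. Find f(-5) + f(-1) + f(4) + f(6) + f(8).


f(-5) = -7
f(-1) = -3
f(4) = 2
f(6) = 4
f(8) = 6
Sum = 2

2


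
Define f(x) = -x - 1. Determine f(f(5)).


5


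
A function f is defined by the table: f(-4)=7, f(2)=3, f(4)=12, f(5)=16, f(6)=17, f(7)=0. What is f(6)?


Reading from the table at x = 6

17


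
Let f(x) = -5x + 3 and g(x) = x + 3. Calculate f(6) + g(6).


f(6) = -27
g(6) = 9
Sum = -18

-18


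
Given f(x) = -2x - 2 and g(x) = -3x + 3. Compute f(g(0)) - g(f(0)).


f(g(0)) = -8
g(f(0)) = 9
Difference = -17

-17


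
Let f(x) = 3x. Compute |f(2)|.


6


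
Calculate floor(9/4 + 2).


9/4 = 2.25
2.25 + 2 = 4.25
floor(4.25) = 4

4


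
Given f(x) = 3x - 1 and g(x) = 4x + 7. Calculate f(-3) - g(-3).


f(-3) = -10
g(-3) = -5
Difference = -5

-5


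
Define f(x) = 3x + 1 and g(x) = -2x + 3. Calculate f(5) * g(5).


f(5) = 16
g(5) = -7
Product = -112

-112


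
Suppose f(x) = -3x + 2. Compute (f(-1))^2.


f(-1) = 5
(5)^2 = 25

25


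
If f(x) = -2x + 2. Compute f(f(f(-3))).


30


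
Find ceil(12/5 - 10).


12/5 = 2.4
2.4 - 10 = -7.6
ceil(-7.6) = -7

-7


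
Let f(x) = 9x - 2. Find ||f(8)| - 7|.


f(8) = 70
|70| = 70
|70 - 7| = 63

63


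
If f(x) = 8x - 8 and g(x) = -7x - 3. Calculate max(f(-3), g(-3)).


f(-3) = -32
g(-3) = 18
max = 18

18


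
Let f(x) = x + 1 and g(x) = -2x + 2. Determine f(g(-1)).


g(-1) = 4
f(4) = 5

5


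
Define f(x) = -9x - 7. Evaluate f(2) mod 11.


8


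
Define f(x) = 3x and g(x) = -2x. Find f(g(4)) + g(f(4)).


f(g(4)) = -24
g(f(4)) = -24
Sum = -48

-48


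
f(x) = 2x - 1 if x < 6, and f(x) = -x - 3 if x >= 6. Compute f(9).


9 satisfies x >= 6
f(9) = -12

-12


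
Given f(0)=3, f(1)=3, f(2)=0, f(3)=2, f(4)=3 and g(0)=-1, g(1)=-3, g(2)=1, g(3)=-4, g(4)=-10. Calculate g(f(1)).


f(1) = 3
g(3) = -4

-4


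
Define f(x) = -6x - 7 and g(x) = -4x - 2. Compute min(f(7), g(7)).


f(7) = -49
g(7) = -30
min = -49

-49


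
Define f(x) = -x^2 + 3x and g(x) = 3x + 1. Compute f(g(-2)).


g(-2) = -5
f(-5) = (-1)*(-5)^2 + 3*(-5) = -40

-40


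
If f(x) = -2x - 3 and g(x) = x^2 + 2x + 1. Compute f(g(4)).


g(4) = 25
f(25) = -53

-53


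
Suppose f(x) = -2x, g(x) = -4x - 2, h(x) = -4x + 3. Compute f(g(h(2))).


h(2) = -5
g(-5) = 18
f(18) = -36

-36


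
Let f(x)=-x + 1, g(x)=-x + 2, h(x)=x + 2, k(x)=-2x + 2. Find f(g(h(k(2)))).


-1


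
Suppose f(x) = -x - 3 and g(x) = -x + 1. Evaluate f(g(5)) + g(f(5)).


f(g(5)) = 1
g(f(5)) = 9
Sum = 10

10


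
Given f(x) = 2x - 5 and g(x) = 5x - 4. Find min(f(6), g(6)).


f(6) = 7
g(6) = 26
min = 7

7
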